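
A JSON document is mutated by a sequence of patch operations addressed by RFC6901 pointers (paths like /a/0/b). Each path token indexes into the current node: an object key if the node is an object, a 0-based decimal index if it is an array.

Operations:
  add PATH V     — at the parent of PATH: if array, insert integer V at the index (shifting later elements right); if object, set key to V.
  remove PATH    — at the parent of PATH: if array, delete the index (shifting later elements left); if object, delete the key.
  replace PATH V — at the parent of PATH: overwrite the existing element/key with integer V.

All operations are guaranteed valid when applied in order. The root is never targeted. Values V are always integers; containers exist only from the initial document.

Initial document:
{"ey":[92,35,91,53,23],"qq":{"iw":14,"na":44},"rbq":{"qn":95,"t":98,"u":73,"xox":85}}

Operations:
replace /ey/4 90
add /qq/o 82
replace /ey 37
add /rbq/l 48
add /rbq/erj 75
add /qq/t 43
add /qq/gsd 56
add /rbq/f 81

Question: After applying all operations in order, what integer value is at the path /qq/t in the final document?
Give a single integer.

After op 1 (replace /ey/4 90): {"ey":[92,35,91,53,90],"qq":{"iw":14,"na":44},"rbq":{"qn":95,"t":98,"u":73,"xox":85}}
After op 2 (add /qq/o 82): {"ey":[92,35,91,53,90],"qq":{"iw":14,"na":44,"o":82},"rbq":{"qn":95,"t":98,"u":73,"xox":85}}
After op 3 (replace /ey 37): {"ey":37,"qq":{"iw":14,"na":44,"o":82},"rbq":{"qn":95,"t":98,"u":73,"xox":85}}
After op 4 (add /rbq/l 48): {"ey":37,"qq":{"iw":14,"na":44,"o":82},"rbq":{"l":48,"qn":95,"t":98,"u":73,"xox":85}}
After op 5 (add /rbq/erj 75): {"ey":37,"qq":{"iw":14,"na":44,"o":82},"rbq":{"erj":75,"l":48,"qn":95,"t":98,"u":73,"xox":85}}
After op 6 (add /qq/t 43): {"ey":37,"qq":{"iw":14,"na":44,"o":82,"t":43},"rbq":{"erj":75,"l":48,"qn":95,"t":98,"u":73,"xox":85}}
After op 7 (add /qq/gsd 56): {"ey":37,"qq":{"gsd":56,"iw":14,"na":44,"o":82,"t":43},"rbq":{"erj":75,"l":48,"qn":95,"t":98,"u":73,"xox":85}}
After op 8 (add /rbq/f 81): {"ey":37,"qq":{"gsd":56,"iw":14,"na":44,"o":82,"t":43},"rbq":{"erj":75,"f":81,"l":48,"qn":95,"t":98,"u":73,"xox":85}}
Value at /qq/t: 43

Answer: 43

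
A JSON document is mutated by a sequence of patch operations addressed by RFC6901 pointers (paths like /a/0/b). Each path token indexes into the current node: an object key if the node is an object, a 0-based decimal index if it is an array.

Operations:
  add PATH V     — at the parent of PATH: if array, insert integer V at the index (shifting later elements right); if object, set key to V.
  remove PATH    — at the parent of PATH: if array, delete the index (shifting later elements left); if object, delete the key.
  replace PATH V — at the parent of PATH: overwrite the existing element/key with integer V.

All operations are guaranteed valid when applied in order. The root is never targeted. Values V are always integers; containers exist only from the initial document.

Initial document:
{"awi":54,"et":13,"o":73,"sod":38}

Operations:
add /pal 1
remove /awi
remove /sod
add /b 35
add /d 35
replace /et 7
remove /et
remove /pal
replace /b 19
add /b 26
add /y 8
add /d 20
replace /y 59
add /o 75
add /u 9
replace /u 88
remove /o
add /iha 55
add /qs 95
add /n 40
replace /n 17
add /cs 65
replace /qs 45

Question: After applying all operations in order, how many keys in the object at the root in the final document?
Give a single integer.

Answer: 8

Derivation:
After op 1 (add /pal 1): {"awi":54,"et":13,"o":73,"pal":1,"sod":38}
After op 2 (remove /awi): {"et":13,"o":73,"pal":1,"sod":38}
After op 3 (remove /sod): {"et":13,"o":73,"pal":1}
After op 4 (add /b 35): {"b":35,"et":13,"o":73,"pal":1}
After op 5 (add /d 35): {"b":35,"d":35,"et":13,"o":73,"pal":1}
After op 6 (replace /et 7): {"b":35,"d":35,"et":7,"o":73,"pal":1}
After op 7 (remove /et): {"b":35,"d":35,"o":73,"pal":1}
After op 8 (remove /pal): {"b":35,"d":35,"o":73}
After op 9 (replace /b 19): {"b":19,"d":35,"o":73}
After op 10 (add /b 26): {"b":26,"d":35,"o":73}
After op 11 (add /y 8): {"b":26,"d":35,"o":73,"y":8}
After op 12 (add /d 20): {"b":26,"d":20,"o":73,"y":8}
After op 13 (replace /y 59): {"b":26,"d":20,"o":73,"y":59}
After op 14 (add /o 75): {"b":26,"d":20,"o":75,"y":59}
After op 15 (add /u 9): {"b":26,"d":20,"o":75,"u":9,"y":59}
After op 16 (replace /u 88): {"b":26,"d":20,"o":75,"u":88,"y":59}
After op 17 (remove /o): {"b":26,"d":20,"u":88,"y":59}
After op 18 (add /iha 55): {"b":26,"d":20,"iha":55,"u":88,"y":59}
After op 19 (add /qs 95): {"b":26,"d":20,"iha":55,"qs":95,"u":88,"y":59}
After op 20 (add /n 40): {"b":26,"d":20,"iha":55,"n":40,"qs":95,"u":88,"y":59}
After op 21 (replace /n 17): {"b":26,"d":20,"iha":55,"n":17,"qs":95,"u":88,"y":59}
After op 22 (add /cs 65): {"b":26,"cs":65,"d":20,"iha":55,"n":17,"qs":95,"u":88,"y":59}
After op 23 (replace /qs 45): {"b":26,"cs":65,"d":20,"iha":55,"n":17,"qs":45,"u":88,"y":59}
Size at the root: 8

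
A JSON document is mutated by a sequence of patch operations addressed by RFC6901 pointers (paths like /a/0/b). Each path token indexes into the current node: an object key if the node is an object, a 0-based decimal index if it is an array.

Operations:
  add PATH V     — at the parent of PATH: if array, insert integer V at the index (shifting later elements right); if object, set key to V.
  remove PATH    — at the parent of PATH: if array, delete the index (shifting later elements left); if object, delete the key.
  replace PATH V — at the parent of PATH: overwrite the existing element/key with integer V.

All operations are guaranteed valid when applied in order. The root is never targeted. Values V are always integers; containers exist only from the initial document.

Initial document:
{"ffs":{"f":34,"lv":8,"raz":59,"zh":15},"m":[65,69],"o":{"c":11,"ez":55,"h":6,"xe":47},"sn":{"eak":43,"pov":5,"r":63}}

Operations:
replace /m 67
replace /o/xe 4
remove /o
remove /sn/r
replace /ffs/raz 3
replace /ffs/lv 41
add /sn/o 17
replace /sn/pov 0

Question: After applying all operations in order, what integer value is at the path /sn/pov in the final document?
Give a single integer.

After op 1 (replace /m 67): {"ffs":{"f":34,"lv":8,"raz":59,"zh":15},"m":67,"o":{"c":11,"ez":55,"h":6,"xe":47},"sn":{"eak":43,"pov":5,"r":63}}
After op 2 (replace /o/xe 4): {"ffs":{"f":34,"lv":8,"raz":59,"zh":15},"m":67,"o":{"c":11,"ez":55,"h":6,"xe":4},"sn":{"eak":43,"pov":5,"r":63}}
After op 3 (remove /o): {"ffs":{"f":34,"lv":8,"raz":59,"zh":15},"m":67,"sn":{"eak":43,"pov":5,"r":63}}
After op 4 (remove /sn/r): {"ffs":{"f":34,"lv":8,"raz":59,"zh":15},"m":67,"sn":{"eak":43,"pov":5}}
After op 5 (replace /ffs/raz 3): {"ffs":{"f":34,"lv":8,"raz":3,"zh":15},"m":67,"sn":{"eak":43,"pov":5}}
After op 6 (replace /ffs/lv 41): {"ffs":{"f":34,"lv":41,"raz":3,"zh":15},"m":67,"sn":{"eak":43,"pov":5}}
After op 7 (add /sn/o 17): {"ffs":{"f":34,"lv":41,"raz":3,"zh":15},"m":67,"sn":{"eak":43,"o":17,"pov":5}}
After op 8 (replace /sn/pov 0): {"ffs":{"f":34,"lv":41,"raz":3,"zh":15},"m":67,"sn":{"eak":43,"o":17,"pov":0}}
Value at /sn/pov: 0

Answer: 0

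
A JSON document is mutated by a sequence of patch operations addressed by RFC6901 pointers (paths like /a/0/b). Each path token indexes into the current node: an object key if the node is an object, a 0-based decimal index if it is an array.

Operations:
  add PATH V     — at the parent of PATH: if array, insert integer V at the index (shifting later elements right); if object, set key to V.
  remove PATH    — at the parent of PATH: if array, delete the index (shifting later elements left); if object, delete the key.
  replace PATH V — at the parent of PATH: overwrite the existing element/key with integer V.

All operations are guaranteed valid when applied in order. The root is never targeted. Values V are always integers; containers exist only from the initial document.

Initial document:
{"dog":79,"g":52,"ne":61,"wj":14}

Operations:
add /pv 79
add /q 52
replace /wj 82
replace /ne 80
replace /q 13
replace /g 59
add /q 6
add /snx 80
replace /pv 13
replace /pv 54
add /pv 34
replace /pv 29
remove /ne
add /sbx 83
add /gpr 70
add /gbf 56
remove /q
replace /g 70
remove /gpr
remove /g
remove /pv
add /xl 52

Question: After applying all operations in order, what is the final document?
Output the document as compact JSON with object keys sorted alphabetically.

Answer: {"dog":79,"gbf":56,"sbx":83,"snx":80,"wj":82,"xl":52}

Derivation:
After op 1 (add /pv 79): {"dog":79,"g":52,"ne":61,"pv":79,"wj":14}
After op 2 (add /q 52): {"dog":79,"g":52,"ne":61,"pv":79,"q":52,"wj":14}
After op 3 (replace /wj 82): {"dog":79,"g":52,"ne":61,"pv":79,"q":52,"wj":82}
After op 4 (replace /ne 80): {"dog":79,"g":52,"ne":80,"pv":79,"q":52,"wj":82}
After op 5 (replace /q 13): {"dog":79,"g":52,"ne":80,"pv":79,"q":13,"wj":82}
After op 6 (replace /g 59): {"dog":79,"g":59,"ne":80,"pv":79,"q":13,"wj":82}
After op 7 (add /q 6): {"dog":79,"g":59,"ne":80,"pv":79,"q":6,"wj":82}
After op 8 (add /snx 80): {"dog":79,"g":59,"ne":80,"pv":79,"q":6,"snx":80,"wj":82}
After op 9 (replace /pv 13): {"dog":79,"g":59,"ne":80,"pv":13,"q":6,"snx":80,"wj":82}
After op 10 (replace /pv 54): {"dog":79,"g":59,"ne":80,"pv":54,"q":6,"snx":80,"wj":82}
After op 11 (add /pv 34): {"dog":79,"g":59,"ne":80,"pv":34,"q":6,"snx":80,"wj":82}
After op 12 (replace /pv 29): {"dog":79,"g":59,"ne":80,"pv":29,"q":6,"snx":80,"wj":82}
After op 13 (remove /ne): {"dog":79,"g":59,"pv":29,"q":6,"snx":80,"wj":82}
After op 14 (add /sbx 83): {"dog":79,"g":59,"pv":29,"q":6,"sbx":83,"snx":80,"wj":82}
After op 15 (add /gpr 70): {"dog":79,"g":59,"gpr":70,"pv":29,"q":6,"sbx":83,"snx":80,"wj":82}
After op 16 (add /gbf 56): {"dog":79,"g":59,"gbf":56,"gpr":70,"pv":29,"q":6,"sbx":83,"snx":80,"wj":82}
After op 17 (remove /q): {"dog":79,"g":59,"gbf":56,"gpr":70,"pv":29,"sbx":83,"snx":80,"wj":82}
After op 18 (replace /g 70): {"dog":79,"g":70,"gbf":56,"gpr":70,"pv":29,"sbx":83,"snx":80,"wj":82}
After op 19 (remove /gpr): {"dog":79,"g":70,"gbf":56,"pv":29,"sbx":83,"snx":80,"wj":82}
After op 20 (remove /g): {"dog":79,"gbf":56,"pv":29,"sbx":83,"snx":80,"wj":82}
After op 21 (remove /pv): {"dog":79,"gbf":56,"sbx":83,"snx":80,"wj":82}
After op 22 (add /xl 52): {"dog":79,"gbf":56,"sbx":83,"snx":80,"wj":82,"xl":52}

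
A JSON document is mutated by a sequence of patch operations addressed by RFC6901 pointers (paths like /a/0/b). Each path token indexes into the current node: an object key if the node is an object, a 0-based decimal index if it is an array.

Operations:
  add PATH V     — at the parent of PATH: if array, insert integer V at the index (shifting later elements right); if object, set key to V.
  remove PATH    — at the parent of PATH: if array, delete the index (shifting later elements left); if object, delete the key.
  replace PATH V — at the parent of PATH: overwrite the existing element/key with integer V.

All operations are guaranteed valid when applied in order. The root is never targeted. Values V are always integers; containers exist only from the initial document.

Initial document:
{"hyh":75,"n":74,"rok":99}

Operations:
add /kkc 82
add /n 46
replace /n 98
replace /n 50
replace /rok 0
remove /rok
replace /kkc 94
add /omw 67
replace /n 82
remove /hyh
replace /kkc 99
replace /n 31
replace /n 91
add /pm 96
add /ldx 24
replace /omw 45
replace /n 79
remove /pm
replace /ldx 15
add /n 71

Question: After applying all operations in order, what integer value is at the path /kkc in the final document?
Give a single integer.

After op 1 (add /kkc 82): {"hyh":75,"kkc":82,"n":74,"rok":99}
After op 2 (add /n 46): {"hyh":75,"kkc":82,"n":46,"rok":99}
After op 3 (replace /n 98): {"hyh":75,"kkc":82,"n":98,"rok":99}
After op 4 (replace /n 50): {"hyh":75,"kkc":82,"n":50,"rok":99}
After op 5 (replace /rok 0): {"hyh":75,"kkc":82,"n":50,"rok":0}
After op 6 (remove /rok): {"hyh":75,"kkc":82,"n":50}
After op 7 (replace /kkc 94): {"hyh":75,"kkc":94,"n":50}
After op 8 (add /omw 67): {"hyh":75,"kkc":94,"n":50,"omw":67}
After op 9 (replace /n 82): {"hyh":75,"kkc":94,"n":82,"omw":67}
After op 10 (remove /hyh): {"kkc":94,"n":82,"omw":67}
After op 11 (replace /kkc 99): {"kkc":99,"n":82,"omw":67}
After op 12 (replace /n 31): {"kkc":99,"n":31,"omw":67}
After op 13 (replace /n 91): {"kkc":99,"n":91,"omw":67}
After op 14 (add /pm 96): {"kkc":99,"n":91,"omw":67,"pm":96}
After op 15 (add /ldx 24): {"kkc":99,"ldx":24,"n":91,"omw":67,"pm":96}
After op 16 (replace /omw 45): {"kkc":99,"ldx":24,"n":91,"omw":45,"pm":96}
After op 17 (replace /n 79): {"kkc":99,"ldx":24,"n":79,"omw":45,"pm":96}
After op 18 (remove /pm): {"kkc":99,"ldx":24,"n":79,"omw":45}
After op 19 (replace /ldx 15): {"kkc":99,"ldx":15,"n":79,"omw":45}
After op 20 (add /n 71): {"kkc":99,"ldx":15,"n":71,"omw":45}
Value at /kkc: 99

Answer: 99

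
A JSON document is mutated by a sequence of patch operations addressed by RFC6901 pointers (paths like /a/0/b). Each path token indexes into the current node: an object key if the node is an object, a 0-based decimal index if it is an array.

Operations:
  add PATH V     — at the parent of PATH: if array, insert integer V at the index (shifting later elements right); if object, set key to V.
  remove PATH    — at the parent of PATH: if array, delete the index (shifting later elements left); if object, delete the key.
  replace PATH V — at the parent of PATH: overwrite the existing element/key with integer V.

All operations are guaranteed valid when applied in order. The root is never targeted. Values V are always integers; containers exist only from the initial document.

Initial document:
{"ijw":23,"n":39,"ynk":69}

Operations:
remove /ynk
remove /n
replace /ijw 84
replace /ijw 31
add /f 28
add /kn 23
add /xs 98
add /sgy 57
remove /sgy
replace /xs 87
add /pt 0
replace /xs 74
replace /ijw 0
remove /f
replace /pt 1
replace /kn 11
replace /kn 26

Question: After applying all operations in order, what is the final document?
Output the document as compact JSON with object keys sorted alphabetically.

After op 1 (remove /ynk): {"ijw":23,"n":39}
After op 2 (remove /n): {"ijw":23}
After op 3 (replace /ijw 84): {"ijw":84}
After op 4 (replace /ijw 31): {"ijw":31}
After op 5 (add /f 28): {"f":28,"ijw":31}
After op 6 (add /kn 23): {"f":28,"ijw":31,"kn":23}
After op 7 (add /xs 98): {"f":28,"ijw":31,"kn":23,"xs":98}
After op 8 (add /sgy 57): {"f":28,"ijw":31,"kn":23,"sgy":57,"xs":98}
After op 9 (remove /sgy): {"f":28,"ijw":31,"kn":23,"xs":98}
After op 10 (replace /xs 87): {"f":28,"ijw":31,"kn":23,"xs":87}
After op 11 (add /pt 0): {"f":28,"ijw":31,"kn":23,"pt":0,"xs":87}
After op 12 (replace /xs 74): {"f":28,"ijw":31,"kn":23,"pt":0,"xs":74}
After op 13 (replace /ijw 0): {"f":28,"ijw":0,"kn":23,"pt":0,"xs":74}
After op 14 (remove /f): {"ijw":0,"kn":23,"pt":0,"xs":74}
After op 15 (replace /pt 1): {"ijw":0,"kn":23,"pt":1,"xs":74}
After op 16 (replace /kn 11): {"ijw":0,"kn":11,"pt":1,"xs":74}
After op 17 (replace /kn 26): {"ijw":0,"kn":26,"pt":1,"xs":74}

Answer: {"ijw":0,"kn":26,"pt":1,"xs":74}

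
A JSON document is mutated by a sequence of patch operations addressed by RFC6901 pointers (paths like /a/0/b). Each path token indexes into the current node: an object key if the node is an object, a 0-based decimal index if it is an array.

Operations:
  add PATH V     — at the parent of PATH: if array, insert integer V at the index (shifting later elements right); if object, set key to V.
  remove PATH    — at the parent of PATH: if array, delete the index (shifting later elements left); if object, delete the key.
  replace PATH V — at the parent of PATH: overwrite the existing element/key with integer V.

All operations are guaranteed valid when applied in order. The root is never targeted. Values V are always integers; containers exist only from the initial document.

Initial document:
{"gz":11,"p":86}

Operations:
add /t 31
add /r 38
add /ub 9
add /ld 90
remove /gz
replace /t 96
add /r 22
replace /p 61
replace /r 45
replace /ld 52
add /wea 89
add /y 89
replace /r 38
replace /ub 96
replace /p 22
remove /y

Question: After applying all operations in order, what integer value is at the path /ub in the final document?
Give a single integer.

Answer: 96

Derivation:
After op 1 (add /t 31): {"gz":11,"p":86,"t":31}
After op 2 (add /r 38): {"gz":11,"p":86,"r":38,"t":31}
After op 3 (add /ub 9): {"gz":11,"p":86,"r":38,"t":31,"ub":9}
After op 4 (add /ld 90): {"gz":11,"ld":90,"p":86,"r":38,"t":31,"ub":9}
After op 5 (remove /gz): {"ld":90,"p":86,"r":38,"t":31,"ub":9}
After op 6 (replace /t 96): {"ld":90,"p":86,"r":38,"t":96,"ub":9}
After op 7 (add /r 22): {"ld":90,"p":86,"r":22,"t":96,"ub":9}
After op 8 (replace /p 61): {"ld":90,"p":61,"r":22,"t":96,"ub":9}
After op 9 (replace /r 45): {"ld":90,"p":61,"r":45,"t":96,"ub":9}
After op 10 (replace /ld 52): {"ld":52,"p":61,"r":45,"t":96,"ub":9}
After op 11 (add /wea 89): {"ld":52,"p":61,"r":45,"t":96,"ub":9,"wea":89}
After op 12 (add /y 89): {"ld":52,"p":61,"r":45,"t":96,"ub":9,"wea":89,"y":89}
After op 13 (replace /r 38): {"ld":52,"p":61,"r":38,"t":96,"ub":9,"wea":89,"y":89}
After op 14 (replace /ub 96): {"ld":52,"p":61,"r":38,"t":96,"ub":96,"wea":89,"y":89}
After op 15 (replace /p 22): {"ld":52,"p":22,"r":38,"t":96,"ub":96,"wea":89,"y":89}
After op 16 (remove /y): {"ld":52,"p":22,"r":38,"t":96,"ub":96,"wea":89}
Value at /ub: 96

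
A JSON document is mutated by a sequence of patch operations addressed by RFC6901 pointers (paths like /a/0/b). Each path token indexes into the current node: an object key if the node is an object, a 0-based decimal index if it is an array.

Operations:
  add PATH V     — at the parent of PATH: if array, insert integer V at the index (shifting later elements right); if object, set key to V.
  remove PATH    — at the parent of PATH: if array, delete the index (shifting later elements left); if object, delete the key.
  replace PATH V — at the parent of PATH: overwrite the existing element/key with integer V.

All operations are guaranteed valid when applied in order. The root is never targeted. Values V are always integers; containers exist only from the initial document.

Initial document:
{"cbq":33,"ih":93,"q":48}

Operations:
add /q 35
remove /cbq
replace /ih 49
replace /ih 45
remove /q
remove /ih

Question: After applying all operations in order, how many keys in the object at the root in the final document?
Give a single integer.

After op 1 (add /q 35): {"cbq":33,"ih":93,"q":35}
After op 2 (remove /cbq): {"ih":93,"q":35}
After op 3 (replace /ih 49): {"ih":49,"q":35}
After op 4 (replace /ih 45): {"ih":45,"q":35}
After op 5 (remove /q): {"ih":45}
After op 6 (remove /ih): {}
Size at the root: 0

Answer: 0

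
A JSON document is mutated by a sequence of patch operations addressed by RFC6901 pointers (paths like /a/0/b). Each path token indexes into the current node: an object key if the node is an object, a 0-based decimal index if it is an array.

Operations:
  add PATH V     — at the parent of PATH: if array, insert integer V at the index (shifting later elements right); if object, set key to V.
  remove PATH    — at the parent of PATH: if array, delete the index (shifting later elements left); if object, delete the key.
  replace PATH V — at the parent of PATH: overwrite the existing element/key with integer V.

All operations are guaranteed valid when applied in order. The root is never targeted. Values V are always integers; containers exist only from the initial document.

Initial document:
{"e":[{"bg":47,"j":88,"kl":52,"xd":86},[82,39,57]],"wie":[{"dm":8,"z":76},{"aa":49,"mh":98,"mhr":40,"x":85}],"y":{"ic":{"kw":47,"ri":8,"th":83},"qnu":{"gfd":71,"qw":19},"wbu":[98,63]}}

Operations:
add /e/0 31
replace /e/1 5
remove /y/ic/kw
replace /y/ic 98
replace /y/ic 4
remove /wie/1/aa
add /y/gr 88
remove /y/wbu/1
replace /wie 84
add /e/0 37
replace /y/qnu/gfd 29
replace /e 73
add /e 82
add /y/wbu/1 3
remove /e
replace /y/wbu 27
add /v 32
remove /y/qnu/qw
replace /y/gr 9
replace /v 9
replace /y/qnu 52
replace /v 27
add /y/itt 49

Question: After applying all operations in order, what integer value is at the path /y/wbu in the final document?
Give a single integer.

After op 1 (add /e/0 31): {"e":[31,{"bg":47,"j":88,"kl":52,"xd":86},[82,39,57]],"wie":[{"dm":8,"z":76},{"aa":49,"mh":98,"mhr":40,"x":85}],"y":{"ic":{"kw":47,"ri":8,"th":83},"qnu":{"gfd":71,"qw":19},"wbu":[98,63]}}
After op 2 (replace /e/1 5): {"e":[31,5,[82,39,57]],"wie":[{"dm":8,"z":76},{"aa":49,"mh":98,"mhr":40,"x":85}],"y":{"ic":{"kw":47,"ri":8,"th":83},"qnu":{"gfd":71,"qw":19},"wbu":[98,63]}}
After op 3 (remove /y/ic/kw): {"e":[31,5,[82,39,57]],"wie":[{"dm":8,"z":76},{"aa":49,"mh":98,"mhr":40,"x":85}],"y":{"ic":{"ri":8,"th":83},"qnu":{"gfd":71,"qw":19},"wbu":[98,63]}}
After op 4 (replace /y/ic 98): {"e":[31,5,[82,39,57]],"wie":[{"dm":8,"z":76},{"aa":49,"mh":98,"mhr":40,"x":85}],"y":{"ic":98,"qnu":{"gfd":71,"qw":19},"wbu":[98,63]}}
After op 5 (replace /y/ic 4): {"e":[31,5,[82,39,57]],"wie":[{"dm":8,"z":76},{"aa":49,"mh":98,"mhr":40,"x":85}],"y":{"ic":4,"qnu":{"gfd":71,"qw":19},"wbu":[98,63]}}
After op 6 (remove /wie/1/aa): {"e":[31,5,[82,39,57]],"wie":[{"dm":8,"z":76},{"mh":98,"mhr":40,"x":85}],"y":{"ic":4,"qnu":{"gfd":71,"qw":19},"wbu":[98,63]}}
After op 7 (add /y/gr 88): {"e":[31,5,[82,39,57]],"wie":[{"dm":8,"z":76},{"mh":98,"mhr":40,"x":85}],"y":{"gr":88,"ic":4,"qnu":{"gfd":71,"qw":19},"wbu":[98,63]}}
After op 8 (remove /y/wbu/1): {"e":[31,5,[82,39,57]],"wie":[{"dm":8,"z":76},{"mh":98,"mhr":40,"x":85}],"y":{"gr":88,"ic":4,"qnu":{"gfd":71,"qw":19},"wbu":[98]}}
After op 9 (replace /wie 84): {"e":[31,5,[82,39,57]],"wie":84,"y":{"gr":88,"ic":4,"qnu":{"gfd":71,"qw":19},"wbu":[98]}}
After op 10 (add /e/0 37): {"e":[37,31,5,[82,39,57]],"wie":84,"y":{"gr":88,"ic":4,"qnu":{"gfd":71,"qw":19},"wbu":[98]}}
After op 11 (replace /y/qnu/gfd 29): {"e":[37,31,5,[82,39,57]],"wie":84,"y":{"gr":88,"ic":4,"qnu":{"gfd":29,"qw":19},"wbu":[98]}}
After op 12 (replace /e 73): {"e":73,"wie":84,"y":{"gr":88,"ic":4,"qnu":{"gfd":29,"qw":19},"wbu":[98]}}
After op 13 (add /e 82): {"e":82,"wie":84,"y":{"gr":88,"ic":4,"qnu":{"gfd":29,"qw":19},"wbu":[98]}}
After op 14 (add /y/wbu/1 3): {"e":82,"wie":84,"y":{"gr":88,"ic":4,"qnu":{"gfd":29,"qw":19},"wbu":[98,3]}}
After op 15 (remove /e): {"wie":84,"y":{"gr":88,"ic":4,"qnu":{"gfd":29,"qw":19},"wbu":[98,3]}}
After op 16 (replace /y/wbu 27): {"wie":84,"y":{"gr":88,"ic":4,"qnu":{"gfd":29,"qw":19},"wbu":27}}
After op 17 (add /v 32): {"v":32,"wie":84,"y":{"gr":88,"ic":4,"qnu":{"gfd":29,"qw":19},"wbu":27}}
After op 18 (remove /y/qnu/qw): {"v":32,"wie":84,"y":{"gr":88,"ic":4,"qnu":{"gfd":29},"wbu":27}}
After op 19 (replace /y/gr 9): {"v":32,"wie":84,"y":{"gr":9,"ic":4,"qnu":{"gfd":29},"wbu":27}}
After op 20 (replace /v 9): {"v":9,"wie":84,"y":{"gr":9,"ic":4,"qnu":{"gfd":29},"wbu":27}}
After op 21 (replace /y/qnu 52): {"v":9,"wie":84,"y":{"gr":9,"ic":4,"qnu":52,"wbu":27}}
After op 22 (replace /v 27): {"v":27,"wie":84,"y":{"gr":9,"ic":4,"qnu":52,"wbu":27}}
After op 23 (add /y/itt 49): {"v":27,"wie":84,"y":{"gr":9,"ic":4,"itt":49,"qnu":52,"wbu":27}}
Value at /y/wbu: 27

Answer: 27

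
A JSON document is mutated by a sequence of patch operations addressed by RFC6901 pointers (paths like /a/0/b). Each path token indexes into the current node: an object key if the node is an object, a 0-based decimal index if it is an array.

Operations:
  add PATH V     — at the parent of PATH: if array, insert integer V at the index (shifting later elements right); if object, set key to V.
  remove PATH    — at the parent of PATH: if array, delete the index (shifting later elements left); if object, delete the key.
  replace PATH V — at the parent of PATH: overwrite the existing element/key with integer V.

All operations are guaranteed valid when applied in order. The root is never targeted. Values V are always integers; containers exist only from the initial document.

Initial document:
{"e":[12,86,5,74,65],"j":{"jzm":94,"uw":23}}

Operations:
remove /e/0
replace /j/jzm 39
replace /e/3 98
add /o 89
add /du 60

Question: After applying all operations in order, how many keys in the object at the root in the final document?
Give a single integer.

After op 1 (remove /e/0): {"e":[86,5,74,65],"j":{"jzm":94,"uw":23}}
After op 2 (replace /j/jzm 39): {"e":[86,5,74,65],"j":{"jzm":39,"uw":23}}
After op 3 (replace /e/3 98): {"e":[86,5,74,98],"j":{"jzm":39,"uw":23}}
After op 4 (add /o 89): {"e":[86,5,74,98],"j":{"jzm":39,"uw":23},"o":89}
After op 5 (add /du 60): {"du":60,"e":[86,5,74,98],"j":{"jzm":39,"uw":23},"o":89}
Size at the root: 4

Answer: 4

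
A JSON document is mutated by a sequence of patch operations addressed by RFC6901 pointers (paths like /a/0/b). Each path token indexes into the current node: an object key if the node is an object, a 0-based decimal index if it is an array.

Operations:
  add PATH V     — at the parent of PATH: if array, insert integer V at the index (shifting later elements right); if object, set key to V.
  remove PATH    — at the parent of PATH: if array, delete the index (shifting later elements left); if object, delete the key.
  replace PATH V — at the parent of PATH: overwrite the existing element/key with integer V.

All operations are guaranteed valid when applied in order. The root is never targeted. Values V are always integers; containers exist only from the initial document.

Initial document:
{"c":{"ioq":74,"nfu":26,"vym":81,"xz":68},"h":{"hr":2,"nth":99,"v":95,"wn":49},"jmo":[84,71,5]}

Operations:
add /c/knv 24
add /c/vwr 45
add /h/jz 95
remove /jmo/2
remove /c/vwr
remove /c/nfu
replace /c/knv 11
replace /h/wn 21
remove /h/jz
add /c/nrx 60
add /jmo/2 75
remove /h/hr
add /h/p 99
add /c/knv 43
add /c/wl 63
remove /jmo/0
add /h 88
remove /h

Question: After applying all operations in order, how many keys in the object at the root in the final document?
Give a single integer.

Answer: 2

Derivation:
After op 1 (add /c/knv 24): {"c":{"ioq":74,"knv":24,"nfu":26,"vym":81,"xz":68},"h":{"hr":2,"nth":99,"v":95,"wn":49},"jmo":[84,71,5]}
After op 2 (add /c/vwr 45): {"c":{"ioq":74,"knv":24,"nfu":26,"vwr":45,"vym":81,"xz":68},"h":{"hr":2,"nth":99,"v":95,"wn":49},"jmo":[84,71,5]}
After op 3 (add /h/jz 95): {"c":{"ioq":74,"knv":24,"nfu":26,"vwr":45,"vym":81,"xz":68},"h":{"hr":2,"jz":95,"nth":99,"v":95,"wn":49},"jmo":[84,71,5]}
After op 4 (remove /jmo/2): {"c":{"ioq":74,"knv":24,"nfu":26,"vwr":45,"vym":81,"xz":68},"h":{"hr":2,"jz":95,"nth":99,"v":95,"wn":49},"jmo":[84,71]}
After op 5 (remove /c/vwr): {"c":{"ioq":74,"knv":24,"nfu":26,"vym":81,"xz":68},"h":{"hr":2,"jz":95,"nth":99,"v":95,"wn":49},"jmo":[84,71]}
After op 6 (remove /c/nfu): {"c":{"ioq":74,"knv":24,"vym":81,"xz":68},"h":{"hr":2,"jz":95,"nth":99,"v":95,"wn":49},"jmo":[84,71]}
After op 7 (replace /c/knv 11): {"c":{"ioq":74,"knv":11,"vym":81,"xz":68},"h":{"hr":2,"jz":95,"nth":99,"v":95,"wn":49},"jmo":[84,71]}
After op 8 (replace /h/wn 21): {"c":{"ioq":74,"knv":11,"vym":81,"xz":68},"h":{"hr":2,"jz":95,"nth":99,"v":95,"wn":21},"jmo":[84,71]}
After op 9 (remove /h/jz): {"c":{"ioq":74,"knv":11,"vym":81,"xz":68},"h":{"hr":2,"nth":99,"v":95,"wn":21},"jmo":[84,71]}
After op 10 (add /c/nrx 60): {"c":{"ioq":74,"knv":11,"nrx":60,"vym":81,"xz":68},"h":{"hr":2,"nth":99,"v":95,"wn":21},"jmo":[84,71]}
After op 11 (add /jmo/2 75): {"c":{"ioq":74,"knv":11,"nrx":60,"vym":81,"xz":68},"h":{"hr":2,"nth":99,"v":95,"wn":21},"jmo":[84,71,75]}
After op 12 (remove /h/hr): {"c":{"ioq":74,"knv":11,"nrx":60,"vym":81,"xz":68},"h":{"nth":99,"v":95,"wn":21},"jmo":[84,71,75]}
After op 13 (add /h/p 99): {"c":{"ioq":74,"knv":11,"nrx":60,"vym":81,"xz":68},"h":{"nth":99,"p":99,"v":95,"wn":21},"jmo":[84,71,75]}
After op 14 (add /c/knv 43): {"c":{"ioq":74,"knv":43,"nrx":60,"vym":81,"xz":68},"h":{"nth":99,"p":99,"v":95,"wn":21},"jmo":[84,71,75]}
After op 15 (add /c/wl 63): {"c":{"ioq":74,"knv":43,"nrx":60,"vym":81,"wl":63,"xz":68},"h":{"nth":99,"p":99,"v":95,"wn":21},"jmo":[84,71,75]}
After op 16 (remove /jmo/0): {"c":{"ioq":74,"knv":43,"nrx":60,"vym":81,"wl":63,"xz":68},"h":{"nth":99,"p":99,"v":95,"wn":21},"jmo":[71,75]}
After op 17 (add /h 88): {"c":{"ioq":74,"knv":43,"nrx":60,"vym":81,"wl":63,"xz":68},"h":88,"jmo":[71,75]}
After op 18 (remove /h): {"c":{"ioq":74,"knv":43,"nrx":60,"vym":81,"wl":63,"xz":68},"jmo":[71,75]}
Size at the root: 2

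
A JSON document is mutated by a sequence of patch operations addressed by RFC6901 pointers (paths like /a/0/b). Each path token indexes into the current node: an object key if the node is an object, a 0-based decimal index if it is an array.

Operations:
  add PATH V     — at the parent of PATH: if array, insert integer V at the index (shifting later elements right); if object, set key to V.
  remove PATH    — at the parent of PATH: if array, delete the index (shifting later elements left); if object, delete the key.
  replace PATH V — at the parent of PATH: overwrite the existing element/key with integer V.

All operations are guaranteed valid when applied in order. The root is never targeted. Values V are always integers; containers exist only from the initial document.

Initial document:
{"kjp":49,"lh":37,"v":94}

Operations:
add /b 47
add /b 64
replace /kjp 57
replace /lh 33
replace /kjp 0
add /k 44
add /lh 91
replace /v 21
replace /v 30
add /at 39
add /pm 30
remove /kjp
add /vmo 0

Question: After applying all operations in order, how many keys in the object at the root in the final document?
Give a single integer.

Answer: 7

Derivation:
After op 1 (add /b 47): {"b":47,"kjp":49,"lh":37,"v":94}
After op 2 (add /b 64): {"b":64,"kjp":49,"lh":37,"v":94}
After op 3 (replace /kjp 57): {"b":64,"kjp":57,"lh":37,"v":94}
After op 4 (replace /lh 33): {"b":64,"kjp":57,"lh":33,"v":94}
After op 5 (replace /kjp 0): {"b":64,"kjp":0,"lh":33,"v":94}
After op 6 (add /k 44): {"b":64,"k":44,"kjp":0,"lh":33,"v":94}
After op 7 (add /lh 91): {"b":64,"k":44,"kjp":0,"lh":91,"v":94}
After op 8 (replace /v 21): {"b":64,"k":44,"kjp":0,"lh":91,"v":21}
After op 9 (replace /v 30): {"b":64,"k":44,"kjp":0,"lh":91,"v":30}
After op 10 (add /at 39): {"at":39,"b":64,"k":44,"kjp":0,"lh":91,"v":30}
After op 11 (add /pm 30): {"at":39,"b":64,"k":44,"kjp":0,"lh":91,"pm":30,"v":30}
After op 12 (remove /kjp): {"at":39,"b":64,"k":44,"lh":91,"pm":30,"v":30}
After op 13 (add /vmo 0): {"at":39,"b":64,"k":44,"lh":91,"pm":30,"v":30,"vmo":0}
Size at the root: 7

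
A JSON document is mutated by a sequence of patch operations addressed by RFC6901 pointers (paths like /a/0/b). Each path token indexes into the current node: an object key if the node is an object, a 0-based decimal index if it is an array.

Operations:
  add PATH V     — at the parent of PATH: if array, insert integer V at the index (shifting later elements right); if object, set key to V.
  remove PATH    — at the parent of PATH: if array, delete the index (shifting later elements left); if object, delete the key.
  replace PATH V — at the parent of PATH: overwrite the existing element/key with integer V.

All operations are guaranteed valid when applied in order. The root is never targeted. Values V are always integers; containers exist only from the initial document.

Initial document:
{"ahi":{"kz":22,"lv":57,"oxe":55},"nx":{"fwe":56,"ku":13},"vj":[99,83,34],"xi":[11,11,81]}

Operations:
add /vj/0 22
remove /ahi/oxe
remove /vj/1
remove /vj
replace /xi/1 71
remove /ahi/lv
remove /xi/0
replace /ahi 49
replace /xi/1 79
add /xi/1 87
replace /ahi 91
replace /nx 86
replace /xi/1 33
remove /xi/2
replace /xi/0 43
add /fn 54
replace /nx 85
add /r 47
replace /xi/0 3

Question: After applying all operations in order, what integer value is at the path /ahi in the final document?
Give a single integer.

Answer: 91

Derivation:
After op 1 (add /vj/0 22): {"ahi":{"kz":22,"lv":57,"oxe":55},"nx":{"fwe":56,"ku":13},"vj":[22,99,83,34],"xi":[11,11,81]}
After op 2 (remove /ahi/oxe): {"ahi":{"kz":22,"lv":57},"nx":{"fwe":56,"ku":13},"vj":[22,99,83,34],"xi":[11,11,81]}
After op 3 (remove /vj/1): {"ahi":{"kz":22,"lv":57},"nx":{"fwe":56,"ku":13},"vj":[22,83,34],"xi":[11,11,81]}
After op 4 (remove /vj): {"ahi":{"kz":22,"lv":57},"nx":{"fwe":56,"ku":13},"xi":[11,11,81]}
After op 5 (replace /xi/1 71): {"ahi":{"kz":22,"lv":57},"nx":{"fwe":56,"ku":13},"xi":[11,71,81]}
After op 6 (remove /ahi/lv): {"ahi":{"kz":22},"nx":{"fwe":56,"ku":13},"xi":[11,71,81]}
After op 7 (remove /xi/0): {"ahi":{"kz":22},"nx":{"fwe":56,"ku":13},"xi":[71,81]}
After op 8 (replace /ahi 49): {"ahi":49,"nx":{"fwe":56,"ku":13},"xi":[71,81]}
After op 9 (replace /xi/1 79): {"ahi":49,"nx":{"fwe":56,"ku":13},"xi":[71,79]}
After op 10 (add /xi/1 87): {"ahi":49,"nx":{"fwe":56,"ku":13},"xi":[71,87,79]}
After op 11 (replace /ahi 91): {"ahi":91,"nx":{"fwe":56,"ku":13},"xi":[71,87,79]}
After op 12 (replace /nx 86): {"ahi":91,"nx":86,"xi":[71,87,79]}
After op 13 (replace /xi/1 33): {"ahi":91,"nx":86,"xi":[71,33,79]}
After op 14 (remove /xi/2): {"ahi":91,"nx":86,"xi":[71,33]}
After op 15 (replace /xi/0 43): {"ahi":91,"nx":86,"xi":[43,33]}
After op 16 (add /fn 54): {"ahi":91,"fn":54,"nx":86,"xi":[43,33]}
After op 17 (replace /nx 85): {"ahi":91,"fn":54,"nx":85,"xi":[43,33]}
After op 18 (add /r 47): {"ahi":91,"fn":54,"nx":85,"r":47,"xi":[43,33]}
After op 19 (replace /xi/0 3): {"ahi":91,"fn":54,"nx":85,"r":47,"xi":[3,33]}
Value at /ahi: 91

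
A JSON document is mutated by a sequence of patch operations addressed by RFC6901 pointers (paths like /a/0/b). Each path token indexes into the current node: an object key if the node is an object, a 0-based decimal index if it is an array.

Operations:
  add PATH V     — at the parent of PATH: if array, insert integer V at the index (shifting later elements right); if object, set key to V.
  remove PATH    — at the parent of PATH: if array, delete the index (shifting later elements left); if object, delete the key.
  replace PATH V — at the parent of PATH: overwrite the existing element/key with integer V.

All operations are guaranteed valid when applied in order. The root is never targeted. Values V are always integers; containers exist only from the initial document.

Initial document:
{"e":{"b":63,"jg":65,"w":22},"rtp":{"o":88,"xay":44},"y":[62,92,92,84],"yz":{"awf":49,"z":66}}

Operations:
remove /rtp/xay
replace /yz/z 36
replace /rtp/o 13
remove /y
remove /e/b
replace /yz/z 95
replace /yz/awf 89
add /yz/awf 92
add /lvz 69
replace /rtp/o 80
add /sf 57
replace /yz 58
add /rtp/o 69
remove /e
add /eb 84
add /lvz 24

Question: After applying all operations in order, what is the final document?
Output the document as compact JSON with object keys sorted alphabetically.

Answer: {"eb":84,"lvz":24,"rtp":{"o":69},"sf":57,"yz":58}

Derivation:
After op 1 (remove /rtp/xay): {"e":{"b":63,"jg":65,"w":22},"rtp":{"o":88},"y":[62,92,92,84],"yz":{"awf":49,"z":66}}
After op 2 (replace /yz/z 36): {"e":{"b":63,"jg":65,"w":22},"rtp":{"o":88},"y":[62,92,92,84],"yz":{"awf":49,"z":36}}
After op 3 (replace /rtp/o 13): {"e":{"b":63,"jg":65,"w":22},"rtp":{"o":13},"y":[62,92,92,84],"yz":{"awf":49,"z":36}}
After op 4 (remove /y): {"e":{"b":63,"jg":65,"w":22},"rtp":{"o":13},"yz":{"awf":49,"z":36}}
After op 5 (remove /e/b): {"e":{"jg":65,"w":22},"rtp":{"o":13},"yz":{"awf":49,"z":36}}
After op 6 (replace /yz/z 95): {"e":{"jg":65,"w":22},"rtp":{"o":13},"yz":{"awf":49,"z":95}}
After op 7 (replace /yz/awf 89): {"e":{"jg":65,"w":22},"rtp":{"o":13},"yz":{"awf":89,"z":95}}
After op 8 (add /yz/awf 92): {"e":{"jg":65,"w":22},"rtp":{"o":13},"yz":{"awf":92,"z":95}}
After op 9 (add /lvz 69): {"e":{"jg":65,"w":22},"lvz":69,"rtp":{"o":13},"yz":{"awf":92,"z":95}}
After op 10 (replace /rtp/o 80): {"e":{"jg":65,"w":22},"lvz":69,"rtp":{"o":80},"yz":{"awf":92,"z":95}}
After op 11 (add /sf 57): {"e":{"jg":65,"w":22},"lvz":69,"rtp":{"o":80},"sf":57,"yz":{"awf":92,"z":95}}
After op 12 (replace /yz 58): {"e":{"jg":65,"w":22},"lvz":69,"rtp":{"o":80},"sf":57,"yz":58}
After op 13 (add /rtp/o 69): {"e":{"jg":65,"w":22},"lvz":69,"rtp":{"o":69},"sf":57,"yz":58}
After op 14 (remove /e): {"lvz":69,"rtp":{"o":69},"sf":57,"yz":58}
After op 15 (add /eb 84): {"eb":84,"lvz":69,"rtp":{"o":69},"sf":57,"yz":58}
After op 16 (add /lvz 24): {"eb":84,"lvz":24,"rtp":{"o":69},"sf":57,"yz":58}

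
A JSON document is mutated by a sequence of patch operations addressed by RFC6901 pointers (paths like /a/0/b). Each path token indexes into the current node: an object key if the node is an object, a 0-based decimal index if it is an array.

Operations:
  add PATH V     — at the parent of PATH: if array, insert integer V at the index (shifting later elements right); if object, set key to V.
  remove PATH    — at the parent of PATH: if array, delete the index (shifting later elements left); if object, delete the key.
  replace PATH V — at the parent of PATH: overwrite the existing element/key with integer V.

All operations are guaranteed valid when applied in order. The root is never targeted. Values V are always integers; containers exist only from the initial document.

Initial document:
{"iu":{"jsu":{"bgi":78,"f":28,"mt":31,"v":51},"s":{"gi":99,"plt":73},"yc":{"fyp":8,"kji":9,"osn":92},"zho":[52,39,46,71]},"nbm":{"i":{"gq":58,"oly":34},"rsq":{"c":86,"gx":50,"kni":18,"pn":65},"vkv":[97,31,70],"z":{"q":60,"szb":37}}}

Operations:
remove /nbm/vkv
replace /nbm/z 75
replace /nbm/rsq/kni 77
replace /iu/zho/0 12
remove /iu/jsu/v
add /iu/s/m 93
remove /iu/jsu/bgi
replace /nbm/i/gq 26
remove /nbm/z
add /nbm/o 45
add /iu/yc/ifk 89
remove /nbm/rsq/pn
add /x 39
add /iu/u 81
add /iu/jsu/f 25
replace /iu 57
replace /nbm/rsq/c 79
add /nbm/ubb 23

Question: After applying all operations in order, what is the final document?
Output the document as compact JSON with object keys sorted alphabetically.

After op 1 (remove /nbm/vkv): {"iu":{"jsu":{"bgi":78,"f":28,"mt":31,"v":51},"s":{"gi":99,"plt":73},"yc":{"fyp":8,"kji":9,"osn":92},"zho":[52,39,46,71]},"nbm":{"i":{"gq":58,"oly":34},"rsq":{"c":86,"gx":50,"kni":18,"pn":65},"z":{"q":60,"szb":37}}}
After op 2 (replace /nbm/z 75): {"iu":{"jsu":{"bgi":78,"f":28,"mt":31,"v":51},"s":{"gi":99,"plt":73},"yc":{"fyp":8,"kji":9,"osn":92},"zho":[52,39,46,71]},"nbm":{"i":{"gq":58,"oly":34},"rsq":{"c":86,"gx":50,"kni":18,"pn":65},"z":75}}
After op 3 (replace /nbm/rsq/kni 77): {"iu":{"jsu":{"bgi":78,"f":28,"mt":31,"v":51},"s":{"gi":99,"plt":73},"yc":{"fyp":8,"kji":9,"osn":92},"zho":[52,39,46,71]},"nbm":{"i":{"gq":58,"oly":34},"rsq":{"c":86,"gx":50,"kni":77,"pn":65},"z":75}}
After op 4 (replace /iu/zho/0 12): {"iu":{"jsu":{"bgi":78,"f":28,"mt":31,"v":51},"s":{"gi":99,"plt":73},"yc":{"fyp":8,"kji":9,"osn":92},"zho":[12,39,46,71]},"nbm":{"i":{"gq":58,"oly":34},"rsq":{"c":86,"gx":50,"kni":77,"pn":65},"z":75}}
After op 5 (remove /iu/jsu/v): {"iu":{"jsu":{"bgi":78,"f":28,"mt":31},"s":{"gi":99,"plt":73},"yc":{"fyp":8,"kji":9,"osn":92},"zho":[12,39,46,71]},"nbm":{"i":{"gq":58,"oly":34},"rsq":{"c":86,"gx":50,"kni":77,"pn":65},"z":75}}
After op 6 (add /iu/s/m 93): {"iu":{"jsu":{"bgi":78,"f":28,"mt":31},"s":{"gi":99,"m":93,"plt":73},"yc":{"fyp":8,"kji":9,"osn":92},"zho":[12,39,46,71]},"nbm":{"i":{"gq":58,"oly":34},"rsq":{"c":86,"gx":50,"kni":77,"pn":65},"z":75}}
After op 7 (remove /iu/jsu/bgi): {"iu":{"jsu":{"f":28,"mt":31},"s":{"gi":99,"m":93,"plt":73},"yc":{"fyp":8,"kji":9,"osn":92},"zho":[12,39,46,71]},"nbm":{"i":{"gq":58,"oly":34},"rsq":{"c":86,"gx":50,"kni":77,"pn":65},"z":75}}
After op 8 (replace /nbm/i/gq 26): {"iu":{"jsu":{"f":28,"mt":31},"s":{"gi":99,"m":93,"plt":73},"yc":{"fyp":8,"kji":9,"osn":92},"zho":[12,39,46,71]},"nbm":{"i":{"gq":26,"oly":34},"rsq":{"c":86,"gx":50,"kni":77,"pn":65},"z":75}}
After op 9 (remove /nbm/z): {"iu":{"jsu":{"f":28,"mt":31},"s":{"gi":99,"m":93,"plt":73},"yc":{"fyp":8,"kji":9,"osn":92},"zho":[12,39,46,71]},"nbm":{"i":{"gq":26,"oly":34},"rsq":{"c":86,"gx":50,"kni":77,"pn":65}}}
After op 10 (add /nbm/o 45): {"iu":{"jsu":{"f":28,"mt":31},"s":{"gi":99,"m":93,"plt":73},"yc":{"fyp":8,"kji":9,"osn":92},"zho":[12,39,46,71]},"nbm":{"i":{"gq":26,"oly":34},"o":45,"rsq":{"c":86,"gx":50,"kni":77,"pn":65}}}
After op 11 (add /iu/yc/ifk 89): {"iu":{"jsu":{"f":28,"mt":31},"s":{"gi":99,"m":93,"plt":73},"yc":{"fyp":8,"ifk":89,"kji":9,"osn":92},"zho":[12,39,46,71]},"nbm":{"i":{"gq":26,"oly":34},"o":45,"rsq":{"c":86,"gx":50,"kni":77,"pn":65}}}
After op 12 (remove /nbm/rsq/pn): {"iu":{"jsu":{"f":28,"mt":31},"s":{"gi":99,"m":93,"plt":73},"yc":{"fyp":8,"ifk":89,"kji":9,"osn":92},"zho":[12,39,46,71]},"nbm":{"i":{"gq":26,"oly":34},"o":45,"rsq":{"c":86,"gx":50,"kni":77}}}
After op 13 (add /x 39): {"iu":{"jsu":{"f":28,"mt":31},"s":{"gi":99,"m":93,"plt":73},"yc":{"fyp":8,"ifk":89,"kji":9,"osn":92},"zho":[12,39,46,71]},"nbm":{"i":{"gq":26,"oly":34},"o":45,"rsq":{"c":86,"gx":50,"kni":77}},"x":39}
After op 14 (add /iu/u 81): {"iu":{"jsu":{"f":28,"mt":31},"s":{"gi":99,"m":93,"plt":73},"u":81,"yc":{"fyp":8,"ifk":89,"kji":9,"osn":92},"zho":[12,39,46,71]},"nbm":{"i":{"gq":26,"oly":34},"o":45,"rsq":{"c":86,"gx":50,"kni":77}},"x":39}
After op 15 (add /iu/jsu/f 25): {"iu":{"jsu":{"f":25,"mt":31},"s":{"gi":99,"m":93,"plt":73},"u":81,"yc":{"fyp":8,"ifk":89,"kji":9,"osn":92},"zho":[12,39,46,71]},"nbm":{"i":{"gq":26,"oly":34},"o":45,"rsq":{"c":86,"gx":50,"kni":77}},"x":39}
After op 16 (replace /iu 57): {"iu":57,"nbm":{"i":{"gq":26,"oly":34},"o":45,"rsq":{"c":86,"gx":50,"kni":77}},"x":39}
After op 17 (replace /nbm/rsq/c 79): {"iu":57,"nbm":{"i":{"gq":26,"oly":34},"o":45,"rsq":{"c":79,"gx":50,"kni":77}},"x":39}
After op 18 (add /nbm/ubb 23): {"iu":57,"nbm":{"i":{"gq":26,"oly":34},"o":45,"rsq":{"c":79,"gx":50,"kni":77},"ubb":23},"x":39}

Answer: {"iu":57,"nbm":{"i":{"gq":26,"oly":34},"o":45,"rsq":{"c":79,"gx":50,"kni":77},"ubb":23},"x":39}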